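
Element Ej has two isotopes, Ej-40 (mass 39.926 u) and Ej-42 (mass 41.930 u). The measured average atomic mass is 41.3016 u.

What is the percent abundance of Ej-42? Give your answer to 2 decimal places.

68.64%

With x = fraction of Ej-40 (so Ej-42 is 1 − x):
39.926·x + 41.930·(1 − x) = 41.3016
(39.926 − 41.930)·x = 41.3016 − 41.930
x = -0.6284 / -2.004 = 0.31357 → 31.36% Ej-40, 68.64% Ej-42.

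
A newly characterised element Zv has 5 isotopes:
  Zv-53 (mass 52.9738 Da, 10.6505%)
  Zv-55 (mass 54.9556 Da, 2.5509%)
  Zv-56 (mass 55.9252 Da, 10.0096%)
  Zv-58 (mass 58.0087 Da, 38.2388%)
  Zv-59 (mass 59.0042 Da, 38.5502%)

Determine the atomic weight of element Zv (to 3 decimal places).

Average mass = Σ (abundance × isotope mass) = 0.106505 × 52.9738 + 0.025509 × 54.9556 + 0.100096 × 55.9252 + 0.382388 × 58.0087 + 0.385502 × 59.0042
= 5.64197 + 1.40186 + 5.59789 + 22.18183 + 22.74624 = 57.56979 Da

57.570 Da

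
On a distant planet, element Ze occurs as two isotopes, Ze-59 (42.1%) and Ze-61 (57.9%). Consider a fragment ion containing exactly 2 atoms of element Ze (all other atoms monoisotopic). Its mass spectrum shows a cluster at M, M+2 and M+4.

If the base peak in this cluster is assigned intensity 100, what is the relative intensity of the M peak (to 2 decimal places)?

36.36

(0.421 + 0.579)^2 gives M 0.1772, M+2 0.4875, M+4 0.3352; the largest is M+2.
P(M+2) = C(2,1) × 0.421^1 × 0.579^1 = 2 × 0.4210 × 0.5790 = 0.487518 (base)
P(M) = C(2,0) × 0.421^2 × 0.579^0 = 1 × 0.177241 × 1.0000 = 0.177241
Relative intensity = 0.177241 / 0.487518 × 100 = 36.36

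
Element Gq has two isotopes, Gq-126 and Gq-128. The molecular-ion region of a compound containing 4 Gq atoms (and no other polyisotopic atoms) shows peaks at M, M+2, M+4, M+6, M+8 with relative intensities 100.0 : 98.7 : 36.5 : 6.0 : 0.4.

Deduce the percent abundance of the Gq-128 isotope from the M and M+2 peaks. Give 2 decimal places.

19.79%

Write p for the Gq-126 fraction. I(M+2)/I(M) = [C(4,1)·p^3·(1−p)] / p^4 = 4·(1−p)/p = 98.7/100.0 = 0.9870
(1−p)/p = 0.9870/4 = 0.2467  ⇒  p = 1/(1 + 0.2467) = 0.8021
Gq-126: 80.21%, Gq-128: 19.79%.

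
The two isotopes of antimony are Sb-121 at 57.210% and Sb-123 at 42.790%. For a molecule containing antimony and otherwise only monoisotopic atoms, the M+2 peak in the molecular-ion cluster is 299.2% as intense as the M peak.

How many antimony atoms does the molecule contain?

4

The M+2/M ratio from n Sb atoms is n · q/p = n · 0.42790/0.57210.
n = 2.992 × 0.57210/0.42790 = 4.00 ≈ 4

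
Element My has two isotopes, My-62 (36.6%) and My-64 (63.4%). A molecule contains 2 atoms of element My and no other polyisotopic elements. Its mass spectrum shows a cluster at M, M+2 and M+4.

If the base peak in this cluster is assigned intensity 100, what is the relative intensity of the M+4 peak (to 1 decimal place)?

86.6

(0.366 + 0.634)^2 gives M 0.1340, M+2 0.4641, M+4 0.4020; the largest is M+2.
P(M+2) = C(2,1) × 0.366^1 × 0.634^1 = 2 × 0.3660 × 0.6340 = 0.464088 (base)
P(M+4) = C(2,2) × 0.366^0 × 0.634^2 = 1 × 1.0000 × 0.401956 = 0.401956
Relative intensity = 0.401956 / 0.464088 × 100 = 86.6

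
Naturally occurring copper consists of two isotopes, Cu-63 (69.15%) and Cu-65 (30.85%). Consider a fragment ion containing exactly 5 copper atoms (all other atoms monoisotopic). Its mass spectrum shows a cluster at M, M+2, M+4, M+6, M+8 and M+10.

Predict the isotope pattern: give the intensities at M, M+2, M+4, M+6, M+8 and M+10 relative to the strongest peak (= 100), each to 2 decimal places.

44.83 : 100.00 : 89.23 : 39.81 : 8.88 : 0.79

Each Cu atom is independently Cu-63 (p = 0.6915) or Cu-65 (q = 0.3085); the cluster is the binomial expansion (p + q)^5.
P(M) = 0.6915^5 = 0.158111
P(M+2) = 5 × 0.6915^4 × 0.3085^1 = 0.352691
P(M+4) = 10 × 0.6915^3 × 0.3085^2 = 0.314693
P(M+6) = 10 × 0.6915^2 × 0.3085^3 = 0.140394
P(M+8) = 5 × 0.6915^1 × 0.3085^4 = 0.031317
P(M+10) = 0.3085^5 = 0.002794
The M+2 peak is largest (0.352691); scaling to 100 gives 44.83 : 100.00 : 89.23 : 39.81 : 8.88 : 0.79.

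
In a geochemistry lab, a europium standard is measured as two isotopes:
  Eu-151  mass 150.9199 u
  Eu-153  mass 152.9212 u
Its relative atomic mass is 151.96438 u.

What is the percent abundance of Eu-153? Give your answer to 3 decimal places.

Let x be the fractional abundance of Eu-151; then Eu-153 has abundance 1 − x.
150.9199·x + 152.9212·(1 − x) = 151.96438
(150.9199 − 152.9212)·x = 151.96438 − 152.9212
x = -0.95682 / -2.0013 = 0.47810 → 47.810% Eu-151, 52.190% Eu-153.

52.190%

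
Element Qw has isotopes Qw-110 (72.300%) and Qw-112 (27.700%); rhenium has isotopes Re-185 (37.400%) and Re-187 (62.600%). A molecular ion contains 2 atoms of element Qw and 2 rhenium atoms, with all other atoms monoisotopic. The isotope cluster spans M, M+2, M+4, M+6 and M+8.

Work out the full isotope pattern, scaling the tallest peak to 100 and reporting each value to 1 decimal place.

Element Qw pattern (n=2): 0.522729 : 0.400542 : 0.076729
Rhenium pattern (n=2): 0.139876 : 0.468248 : 0.391876
Convolve the two distributions (both contribute in 2-u steps):
  M: 0.522729×0.139876 = 0.073117
  M+2: 0.522729×0.468248 + 0.400542×0.139876 = 0.300793
  M+4: 0.522729×0.391876 + 0.400542×0.468248 + 0.076729×0.139876 = 0.403130
  M+6: 0.400542×0.391876 + 0.076729×0.468248 = 0.192891
  M+8: 0.076729×0.391876 = 0.030068
Scale to base peak (0.403130) = 100: 18.1 : 74.6 : 100.0 : 47.8 : 7.5

18.1 : 74.6 : 100.0 : 47.8 : 7.5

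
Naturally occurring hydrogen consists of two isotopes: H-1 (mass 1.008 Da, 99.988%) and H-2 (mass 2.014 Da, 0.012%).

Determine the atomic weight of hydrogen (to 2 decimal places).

1.01 Da

Ar = Σ fᵢ·mᵢ = 0.99988 × 1.008 + 0.00012 × 2.014
= 1.0079 + 0.0002 = 1.0081 Da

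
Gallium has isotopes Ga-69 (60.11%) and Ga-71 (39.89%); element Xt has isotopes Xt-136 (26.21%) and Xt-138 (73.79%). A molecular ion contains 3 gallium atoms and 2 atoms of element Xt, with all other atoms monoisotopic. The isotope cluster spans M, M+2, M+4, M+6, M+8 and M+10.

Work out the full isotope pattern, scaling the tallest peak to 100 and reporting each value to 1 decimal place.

4.3 : 32.4 : 87.0 : 100.0 : 51.5 : 9.9

Gallium pattern (n=3): 0.21719018 : 0.43239309 : 0.28694328 : 0.06347345
Element Xt pattern (n=2): 0.06869641 : 0.38680718 : 0.54449641
Convolve the two distributions (both contribute in 2-u steps):
  M: 0.21719018×0.06869641 = 0.014920
  M+2: 0.21719018×0.38680718 + 0.43239309×0.06869641 = 0.113715
  M+4: 0.21719018×0.54449641 + 0.43239309×0.38680718 + 0.28694328×0.06869641 = 0.305224
  M+6: 0.43239309×0.54449641 + 0.28694328×0.38680718 + 0.06347345×0.06869641 = 0.350789
  M+8: 0.28694328×0.54449641 + 0.06347345×0.38680718 = 0.180792
  M+10: 0.06347345×0.54449641 = 0.034561
Scale to base peak (0.350789) = 100: 4.3 : 32.4 : 87.0 : 100.0 : 51.5 : 9.9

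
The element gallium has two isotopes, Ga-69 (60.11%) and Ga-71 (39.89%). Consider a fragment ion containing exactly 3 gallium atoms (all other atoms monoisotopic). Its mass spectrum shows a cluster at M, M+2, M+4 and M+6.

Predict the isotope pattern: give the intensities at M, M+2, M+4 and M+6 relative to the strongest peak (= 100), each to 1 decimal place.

50.2 : 100.0 : 66.4 : 14.7

Each Ga atom is independently Ga-69 (p = 0.6011) or Ga-71 (q = 0.3989); the cluster is the binomial expansion (p + q)^3.
P(M) = 0.6011^3 = 0.217190
P(M+2) = 3 × 0.6011^2 × 0.3989^1 = 0.432393
P(M+4) = 3 × 0.6011^1 × 0.3989^2 = 0.286943
P(M+6) = 0.3989^3 = 0.063473
The M+2 peak is largest (0.432393); scaling to 100 gives 50.2 : 100.0 : 66.4 : 14.7.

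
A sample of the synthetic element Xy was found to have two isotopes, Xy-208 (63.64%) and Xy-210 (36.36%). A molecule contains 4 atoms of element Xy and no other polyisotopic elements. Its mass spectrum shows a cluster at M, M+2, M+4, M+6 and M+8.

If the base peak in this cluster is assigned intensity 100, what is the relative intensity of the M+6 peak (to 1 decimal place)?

Term probabilities: M 0.1640, M+2 0.3749, M+4 0.3213, M+6 0.1224, M+8 0.0175. Base peak = M+2.
P(M+2) = C(4,1) × 0.6364^3 × 0.3636^1 = 4 × 0.25774516 × 0.3636 = 0.374865 (base)
P(M+6) = C(4,3) × 0.6364^1 × 0.3636^3 = 4 × 0.6364 × 0.04806972 = 0.122366
Relative intensity = 0.122366 / 0.374865 × 100 = 32.6

32.6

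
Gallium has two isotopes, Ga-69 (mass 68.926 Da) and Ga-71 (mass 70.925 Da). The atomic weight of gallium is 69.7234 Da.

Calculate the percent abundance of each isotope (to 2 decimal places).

Ga-69: 60.11%, Ga-71: 39.89%

Let x be the fractional abundance of Ga-69; then Ga-71 has abundance 1 − x.
68.926·x + 70.925·(1 − x) = 69.7234
(68.926 − 70.925)·x = 69.7234 − 70.925
x = -1.2016 / -1.999 = 0.60110 → 60.11% Ga-69, 39.89% Ga-71.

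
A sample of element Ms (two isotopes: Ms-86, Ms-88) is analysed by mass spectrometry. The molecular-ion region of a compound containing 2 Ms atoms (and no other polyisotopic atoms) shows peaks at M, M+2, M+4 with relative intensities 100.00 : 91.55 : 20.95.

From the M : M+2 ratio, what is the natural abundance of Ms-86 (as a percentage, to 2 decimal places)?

Write p for the Ms-86 fraction. I(M+2)/I(M) = [C(2,1)·p^1·(1−p)] / p^2 = 2·(1−p)/p = 91.55/100.00 = 0.9155
(1−p)/p = 0.9155/2 = 0.4577  ⇒  p = 1/(1 + 0.4577) = 0.6860
Ms-86: 68.60%, Ms-88: 31.40%.

68.60%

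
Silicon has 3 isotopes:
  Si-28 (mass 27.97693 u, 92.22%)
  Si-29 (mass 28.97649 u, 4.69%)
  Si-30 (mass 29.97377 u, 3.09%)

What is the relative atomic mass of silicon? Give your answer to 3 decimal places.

28.086 u

Ar = Σ fᵢ·mᵢ = 0.9222 × 27.97693 + 0.0469 × 28.97649 + 0.0309 × 29.97377
= 25.800325 + 1.358997 + 0.926189 = 28.085511 u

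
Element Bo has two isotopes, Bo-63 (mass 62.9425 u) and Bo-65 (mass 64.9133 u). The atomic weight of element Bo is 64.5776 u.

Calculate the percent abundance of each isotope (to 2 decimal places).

With x = fraction of Bo-63 (so Bo-65 is 1 − x):
62.9425·x + 64.9133·(1 − x) = 64.5776
(62.9425 − 64.9133)·x = 64.5776 − 64.9133
x = -0.3357 / -1.9708 = 0.17034 → 17.03% Bo-63, 82.97% Bo-65.

Bo-63: 17.03%, Bo-65: 82.97%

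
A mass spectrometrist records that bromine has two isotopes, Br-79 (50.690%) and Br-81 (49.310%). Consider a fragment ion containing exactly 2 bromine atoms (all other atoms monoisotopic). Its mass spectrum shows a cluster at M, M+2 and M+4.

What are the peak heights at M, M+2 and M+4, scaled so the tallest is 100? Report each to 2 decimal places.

51.40 : 100.00 : 48.64

The 2 Br atoms are independent, so intensities follow the terms of (0.50690 + 0.49310)^2.
P(M) = 0.50690^2 = 0.256948
P(M+2) = 2 × 0.50690^1 × 0.49310^1 = 0.499905
P(M+4) = 0.49310^2 = 0.243148
The M+2 peak is largest (0.499905); scaling to 100 gives 51.40 : 100.00 : 48.64.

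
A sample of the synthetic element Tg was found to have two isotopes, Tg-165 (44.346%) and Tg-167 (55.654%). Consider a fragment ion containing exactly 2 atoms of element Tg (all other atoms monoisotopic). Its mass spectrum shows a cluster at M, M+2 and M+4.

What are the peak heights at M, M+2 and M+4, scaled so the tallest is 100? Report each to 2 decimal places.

Expanding (0.44346 + 0.55654)^2:
P(M) = 0.44346^2 = 0.196657
P(M+2) = 2 × 0.44346^1 × 0.55654^1 = 0.493606
P(M+4) = 0.55654^2 = 0.309737
The M+2 peak is largest (0.493606); scaling to 100 gives 39.84 : 100.00 : 62.75.

39.84 : 100.00 : 62.75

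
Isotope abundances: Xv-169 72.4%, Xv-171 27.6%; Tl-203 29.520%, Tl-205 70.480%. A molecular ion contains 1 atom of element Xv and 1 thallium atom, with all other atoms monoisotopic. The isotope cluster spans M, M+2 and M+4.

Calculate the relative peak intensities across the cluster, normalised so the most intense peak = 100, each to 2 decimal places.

36.12 : 100.00 : 32.87

Element Xv pattern (n=1): 0.7240 : 0.2760
Thallium pattern (n=1): 0.2952 : 0.7048
Convolve the two distributions (both contribute in 2-u steps):
  M: 0.7240×0.2952 = 0.213725
  M+2: 0.7240×0.7048 + 0.2760×0.2952 = 0.591750
  M+4: 0.2760×0.7048 = 0.194525
Scale to base peak (0.591750) = 100: 36.12 : 100.00 : 32.87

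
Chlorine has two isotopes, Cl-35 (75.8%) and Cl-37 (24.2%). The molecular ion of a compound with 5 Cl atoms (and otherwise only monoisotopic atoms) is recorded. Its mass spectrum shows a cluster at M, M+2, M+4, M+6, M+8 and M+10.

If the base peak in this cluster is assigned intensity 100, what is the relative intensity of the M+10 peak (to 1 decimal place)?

0.2

Binomial terms of (0.758 + 0.242)^5: M 0.2502, M+2 0.3994, M+4 0.2551, M+6 0.0814, M+8 0.0130, M+10 0.0008 → M+2 is the base peak.
P(M+2) = C(5,1) × 0.758^4 × 0.242^1 = 5 × 0.33012379 × 0.2420 = 0.399450 (base)
P(M+10) = C(5,5) × 0.758^0 × 0.242^5 = 1 × 1.0000 × 0.00083 = 0.000830
Relative intensity = 0.000830 / 0.399450 × 100 = 0.2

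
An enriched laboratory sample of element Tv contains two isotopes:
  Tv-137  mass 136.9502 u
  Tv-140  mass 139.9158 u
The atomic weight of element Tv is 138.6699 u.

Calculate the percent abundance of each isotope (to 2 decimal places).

Tv-137: 42.01%, Tv-140: 57.99%

Let x be the fractional abundance of Tv-137; then Tv-140 has abundance 1 − x.
136.9502·x + 139.9158·(1 − x) = 138.6699
(136.9502 − 139.9158)·x = 138.6699 − 139.9158
x = -1.2459 / -2.9656 = 0.42012 → 42.01% Tv-137, 57.99% Tv-140.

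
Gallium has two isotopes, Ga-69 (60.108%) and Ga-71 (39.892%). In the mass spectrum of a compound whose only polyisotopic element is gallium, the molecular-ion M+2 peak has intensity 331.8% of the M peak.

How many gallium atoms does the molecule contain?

The M+2/M ratio from n Ga atoms is n · q/p = n · 0.39892/0.60108.
n = 3.318 × 0.60108/0.39892 = 5.00 ≈ 5

5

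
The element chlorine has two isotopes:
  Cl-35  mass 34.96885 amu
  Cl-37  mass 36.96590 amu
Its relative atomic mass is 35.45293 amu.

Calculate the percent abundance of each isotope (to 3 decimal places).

Cl-35: 75.760%, Cl-37: 24.240%

Let x be the fractional abundance of Cl-35; then Cl-37 has abundance 1 − x.
34.96885·x + 36.96590·(1 − x) = 35.45293
(34.96885 − 36.96590)·x = 35.45293 − 36.96590
x = -1.51297 / -1.99705 = 0.75760 → 75.760% Cl-35, 24.240% Cl-37.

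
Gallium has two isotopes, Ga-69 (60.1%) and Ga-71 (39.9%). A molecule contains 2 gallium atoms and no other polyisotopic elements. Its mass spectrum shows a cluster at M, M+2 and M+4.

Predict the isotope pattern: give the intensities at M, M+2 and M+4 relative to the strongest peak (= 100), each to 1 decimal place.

Each Ga atom is independently Ga-69 (p = 0.601) or Ga-71 (q = 0.399); the cluster is the binomial expansion (p + q)^2.
P(M) = 0.601^2 = 0.361201
P(M+2) = 2 × 0.601^1 × 0.399^1 = 0.479598
P(M+4) = 0.399^2 = 0.159201
The M+2 peak is largest (0.479598); scaling to 100 gives 75.3 : 100.0 : 33.2.

75.3 : 100.0 : 33.2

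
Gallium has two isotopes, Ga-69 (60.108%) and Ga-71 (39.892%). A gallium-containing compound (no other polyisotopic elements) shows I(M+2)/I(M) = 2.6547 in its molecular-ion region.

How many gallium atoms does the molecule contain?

The M+2/M ratio from n Ga atoms is n · q/p = n · 0.39892/0.60108.
n = 2.6547 × 0.60108/0.39892 = 4.00 ≈ 4

4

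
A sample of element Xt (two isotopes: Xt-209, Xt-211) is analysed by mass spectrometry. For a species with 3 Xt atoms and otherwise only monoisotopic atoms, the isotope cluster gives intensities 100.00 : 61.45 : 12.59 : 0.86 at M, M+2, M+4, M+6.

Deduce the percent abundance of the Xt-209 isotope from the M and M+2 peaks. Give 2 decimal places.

Let p = fractional abundance of Xt-209. I(M+2)/I(M) = [C(3,1)·p^2·(1−p)] / p^3 = 3·(1−p)/p = 61.45/100.00 = 0.6145
(1−p)/p = 0.6145/3 = 0.2048  ⇒  p = 1/(1 + 0.2048) = 0.8300
Xt-209: 83.00%, Xt-211: 17.00%.

83.00%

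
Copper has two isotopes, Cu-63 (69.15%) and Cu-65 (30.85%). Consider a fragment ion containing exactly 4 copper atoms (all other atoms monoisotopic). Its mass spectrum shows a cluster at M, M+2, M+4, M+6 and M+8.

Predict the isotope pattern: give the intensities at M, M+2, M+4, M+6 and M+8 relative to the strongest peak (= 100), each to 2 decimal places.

56.04 : 100.00 : 66.92 : 19.90 : 2.22

Each Cu atom is independently Cu-63 (p = 0.6915) or Cu-65 (q = 0.3085); the cluster is the binomial expansion (p + q)^4.
P(M) = 0.6915^4 = 0.228649
P(M+2) = 4 × 0.6915^3 × 0.3085^1 = 0.408030
P(M+4) = 6 × 0.6915^2 × 0.3085^2 = 0.273052
P(M+6) = 4 × 0.6915^1 × 0.3085^3 = 0.081212
P(M+8) = 0.3085^4 = 0.009058
The M+2 peak is largest (0.408030); scaling to 100 gives 56.04 : 100.00 : 66.92 : 19.90 : 2.22.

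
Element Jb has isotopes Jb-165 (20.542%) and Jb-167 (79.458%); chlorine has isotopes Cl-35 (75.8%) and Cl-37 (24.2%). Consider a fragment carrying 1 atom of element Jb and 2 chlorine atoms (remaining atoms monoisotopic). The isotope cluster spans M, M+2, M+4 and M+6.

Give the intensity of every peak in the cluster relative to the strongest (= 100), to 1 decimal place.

Element Jb pattern (n=1): 0.20542 : 0.79458
Chlorine pattern (n=2): 0.574564 : 0.366872 : 0.058564
Convolve the two distributions (both contribute in 2-u steps):
  M: 0.20542×0.574564 = 0.118027
  M+2: 0.20542×0.366872 + 0.79458×0.574564 = 0.531900
  M+4: 0.20542×0.058564 + 0.79458×0.366872 = 0.303539
  M+6: 0.79458×0.058564 = 0.046534
Scale to base peak (0.531900) = 100: 22.2 : 100.0 : 57.1 : 8.7

22.2 : 100.0 : 57.1 : 8.7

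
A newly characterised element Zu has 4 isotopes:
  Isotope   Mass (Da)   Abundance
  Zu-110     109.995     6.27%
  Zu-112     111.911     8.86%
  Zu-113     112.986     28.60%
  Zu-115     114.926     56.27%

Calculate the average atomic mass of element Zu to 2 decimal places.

113.79 Da

Average mass = Σ (abundance × isotope mass) = 0.0627 × 109.995 + 0.0886 × 111.911 + 0.2860 × 112.986 + 0.5627 × 114.926
= 6.8967 + 9.9153 + 32.3140 + 64.6689 = 113.7949 Da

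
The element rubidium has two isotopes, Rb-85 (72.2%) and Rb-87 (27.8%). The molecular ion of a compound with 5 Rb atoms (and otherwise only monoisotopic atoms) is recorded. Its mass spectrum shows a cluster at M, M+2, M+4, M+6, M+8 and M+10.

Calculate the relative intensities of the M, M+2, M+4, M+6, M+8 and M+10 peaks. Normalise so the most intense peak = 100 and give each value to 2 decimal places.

51.94 : 100.00 : 77.01 : 29.65 : 5.71 : 0.44

Expanding (0.722 + 0.278)^5:
P(M) = 0.722^5 = 0.196194
P(M+2) = 5 × 0.722^4 × 0.278^1 = 0.377714
P(M+4) = 10 × 0.722^3 × 0.278^2 = 0.290872
P(M+6) = 10 × 0.722^2 × 0.278^3 = 0.111998
P(M+8) = 5 × 0.722^1 × 0.278^4 = 0.021562
P(M+10) = 0.278^5 = 0.001660
The M+2 peak is largest (0.377714); scaling to 100 gives 51.94 : 100.00 : 77.01 : 29.65 : 5.71 : 0.44.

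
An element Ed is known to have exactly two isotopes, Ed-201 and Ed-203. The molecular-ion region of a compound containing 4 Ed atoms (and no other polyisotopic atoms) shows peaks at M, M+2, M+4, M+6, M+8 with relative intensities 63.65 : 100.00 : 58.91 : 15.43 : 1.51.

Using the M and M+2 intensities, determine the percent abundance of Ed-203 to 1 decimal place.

Write p for the Ed-201 fraction. I(M+2)/I(M) = [C(4,1)·p^3·(1−p)] / p^4 = 4·(1−p)/p = 100.00/63.65 = 1.5711
(1−p)/p = 1.5711/4 = 0.3928  ⇒  p = 1/(1 + 0.3928) = 0.7180
Ed-201: 71.8%, Ed-203: 28.2%.

28.2%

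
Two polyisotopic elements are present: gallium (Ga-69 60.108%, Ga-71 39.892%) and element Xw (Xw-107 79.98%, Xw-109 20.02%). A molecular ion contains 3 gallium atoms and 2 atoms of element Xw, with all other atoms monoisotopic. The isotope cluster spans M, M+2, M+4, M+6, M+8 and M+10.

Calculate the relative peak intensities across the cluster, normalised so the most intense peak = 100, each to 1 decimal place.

Gallium pattern (n=3): 0.2171685 : 0.432386 : 0.2869625 : 0.063483
Element Xw pattern (n=2): 0.63968004 : 0.32023992 : 0.04008004
Convolve the two distributions (both contribute in 2-u steps):
  M: 0.2171685×0.63968004 = 0.138918
  M+2: 0.2171685×0.32023992 + 0.432386×0.63968004 = 0.346135
  M+4: 0.2171685×0.04008004 + 0.432386×0.32023992 + 0.2869625×0.63968004 = 0.330736
  M+6: 0.432386×0.04008004 + 0.2869625×0.32023992 + 0.063483×0.63968004 = 0.149836
  M+8: 0.2869625×0.04008004 + 0.063483×0.32023992 = 0.031831
  M+10: 0.063483×0.04008004 = 0.002544
Scale to base peak (0.346135) = 100: 40.1 : 100.0 : 95.6 : 43.3 : 9.2 : 0.7

40.1 : 100.0 : 95.6 : 43.3 : 9.2 : 0.7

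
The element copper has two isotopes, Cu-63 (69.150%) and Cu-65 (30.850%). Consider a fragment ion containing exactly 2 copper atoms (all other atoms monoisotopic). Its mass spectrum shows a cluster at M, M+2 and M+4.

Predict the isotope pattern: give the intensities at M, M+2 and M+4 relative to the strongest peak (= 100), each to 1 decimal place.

Each Cu atom is independently Cu-63 (p = 0.69150) or Cu-65 (q = 0.30850); the cluster is the binomial expansion (p + q)^2.
P(M) = 0.69150^2 = 0.478172
P(M+2) = 2 × 0.69150^1 × 0.30850^1 = 0.426656
P(M+4) = 0.30850^2 = 0.095172
The M peak is largest (0.478172); scaling to 100 gives 100.0 : 89.2 : 19.9.

100.0 : 89.2 : 19.9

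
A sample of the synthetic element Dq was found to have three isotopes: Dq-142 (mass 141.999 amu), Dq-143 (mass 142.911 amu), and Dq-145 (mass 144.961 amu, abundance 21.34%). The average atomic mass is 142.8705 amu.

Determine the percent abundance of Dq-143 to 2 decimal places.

26.25%

Let x and y be the fractions of Dq-142 and Dq-143. Then x + y = 1 − 0.2134 = 0.7866 and 141.999x + 142.911y = 142.8705 − 0.2134×144.961 = 111.9358226.
Substituting: 141.999x + 142.911(0.7866 − x) = 111.9358226
(141.999 − 142.911)x = -0.47797  ⇒  x = 0.52409, y = 0.26251
Dq-142: 52.41%, Dq-143: 26.25%.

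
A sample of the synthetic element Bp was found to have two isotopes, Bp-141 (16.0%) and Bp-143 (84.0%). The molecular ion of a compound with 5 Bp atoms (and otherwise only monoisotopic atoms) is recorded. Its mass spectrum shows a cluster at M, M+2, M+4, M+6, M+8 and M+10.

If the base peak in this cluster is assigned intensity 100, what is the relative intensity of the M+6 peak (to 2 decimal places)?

Binomial terms of (0.160 + 0.840)^5: M 0.0001, M+2 0.0028, M+4 0.0289, M+6 0.1517, M+8 0.3983, M+10 0.4182 → M+10 is the base peak.
P(M+10) = C(5,5) × 0.160^0 × 0.840^5 = 1 × 1.0000 × 0.41821194 = 0.418212 (base)
P(M+6) = C(5,3) × 0.160^2 × 0.840^3 = 10 × 0.0256 × 0.592704 = 0.151732
Relative intensity = 0.151732 / 0.418212 × 100 = 36.28

36.28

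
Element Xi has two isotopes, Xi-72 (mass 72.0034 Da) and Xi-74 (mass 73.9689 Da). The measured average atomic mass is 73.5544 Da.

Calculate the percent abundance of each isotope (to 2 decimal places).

Xi-72: 21.09%, Xi-74: 78.91%

Writing the weighted mean with unknown fraction x of Xi-72:
72.0034·x + 73.9689·(1 − x) = 73.5544
(72.0034 − 73.9689)·x = 73.5544 − 73.9689
x = -0.4145 / -1.9655 = 0.21089 → 21.09% Xi-72, 78.91% Xi-74.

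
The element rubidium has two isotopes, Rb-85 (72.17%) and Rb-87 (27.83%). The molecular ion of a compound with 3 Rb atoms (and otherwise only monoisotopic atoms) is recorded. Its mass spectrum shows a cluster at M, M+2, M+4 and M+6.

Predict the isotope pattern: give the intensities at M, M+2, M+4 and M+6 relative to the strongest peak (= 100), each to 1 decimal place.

86.4 : 100.0 : 38.6 : 5.0

Expanding (0.7217 + 0.2783)^3:
P(M) = 0.7217^3 = 0.375898
P(M+2) = 3 × 0.7217^2 × 0.2783^1 = 0.434858
P(M+4) = 3 × 0.7217^1 × 0.2783^2 = 0.167689
P(M+6) = 0.2783^3 = 0.021555
The M+2 peak is largest (0.434858); scaling to 100 gives 86.4 : 100.0 : 38.6 : 5.0.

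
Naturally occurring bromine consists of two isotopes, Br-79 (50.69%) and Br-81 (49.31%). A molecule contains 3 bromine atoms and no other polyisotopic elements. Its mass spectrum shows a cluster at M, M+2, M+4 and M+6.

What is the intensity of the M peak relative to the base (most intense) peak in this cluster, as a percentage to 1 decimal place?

34.3%

Term probabilities: M 0.1302, M+2 0.3801, M+4 0.3698, M+6 0.1199. Base peak = M+2.
P(M+2) = C(3,1) × 0.5069^2 × 0.4931^1 = 3 × 0.25694761 × 0.4931 = 0.380103 (base)
P(M) = C(3,0) × 0.5069^3 × 0.4931^0 = 1 × 0.13024674 × 1.0000 = 0.130247
Relative intensity = 0.130247 / 0.380103 × 100 = 34.3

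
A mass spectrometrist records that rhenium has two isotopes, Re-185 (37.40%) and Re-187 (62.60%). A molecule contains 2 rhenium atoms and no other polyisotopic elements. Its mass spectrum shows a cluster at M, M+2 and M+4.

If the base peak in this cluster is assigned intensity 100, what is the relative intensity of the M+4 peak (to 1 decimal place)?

(0.3740 + 0.6260)^2 gives M 0.1399, M+2 0.4682, M+4 0.3919; the largest is M+2.
P(M+2) = C(2,1) × 0.3740^1 × 0.6260^1 = 2 × 0.3740 × 0.6260 = 0.468248 (base)
P(M+4) = C(2,2) × 0.3740^0 × 0.6260^2 = 1 × 1.0000 × 0.391876 = 0.391876
Relative intensity = 0.391876 / 0.468248 × 100 = 83.7

83.7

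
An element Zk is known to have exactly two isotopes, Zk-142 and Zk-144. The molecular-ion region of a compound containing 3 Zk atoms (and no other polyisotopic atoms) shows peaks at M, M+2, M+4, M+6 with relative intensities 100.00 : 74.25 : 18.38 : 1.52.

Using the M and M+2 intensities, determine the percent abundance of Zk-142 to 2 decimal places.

Let p = fractional abundance of Zk-142. I(M+2)/I(M) = [C(3,1)·p^2·(1−p)] / p^3 = 3·(1−p)/p = 74.25/100.00 = 0.7425
(1−p)/p = 0.7425/3 = 0.2475  ⇒  p = 1/(1 + 0.2475) = 0.8016
Zk-142: 80.16%, Zk-144: 19.84%.

80.16%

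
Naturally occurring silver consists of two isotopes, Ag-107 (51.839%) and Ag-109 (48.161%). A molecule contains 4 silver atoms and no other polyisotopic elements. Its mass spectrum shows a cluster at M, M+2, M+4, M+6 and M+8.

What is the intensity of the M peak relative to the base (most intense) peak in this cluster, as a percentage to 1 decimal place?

Term probabilities: M 0.0722, M+2 0.2684, M+4 0.3740, M+6 0.2316, M+8 0.0538. Base peak = M+4.
P(M+4) = C(4,2) × 0.51839^2 × 0.48161^2 = 6 × 0.26872819 × 0.23194819 = 0.373986 (base)
P(M) = C(4,0) × 0.51839^4 × 0.48161^0 = 1 × 0.07221484 × 1.0000 = 0.072215
Relative intensity = 0.072215 / 0.373986 × 100 = 19.3

19.3%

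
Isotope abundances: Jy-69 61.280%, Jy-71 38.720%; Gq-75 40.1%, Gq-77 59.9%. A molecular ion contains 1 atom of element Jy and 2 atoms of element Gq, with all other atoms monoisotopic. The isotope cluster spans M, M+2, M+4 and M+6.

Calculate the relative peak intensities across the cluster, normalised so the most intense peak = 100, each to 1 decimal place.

Element Jy pattern (n=1): 0.6128 : 0.3872
Element Gq pattern (n=2): 0.160801 : 0.480398 : 0.358801
Convolve the two distributions (both contribute in 2-u steps):
  M: 0.6128×0.160801 = 0.098539
  M+2: 0.6128×0.480398 + 0.3872×0.160801 = 0.356650
  M+4: 0.6128×0.358801 + 0.3872×0.480398 = 0.405883
  M+6: 0.3872×0.358801 = 0.138928
Scale to base peak (0.405883) = 100: 24.3 : 87.9 : 100.0 : 34.2

24.3 : 87.9 : 100.0 : 34.2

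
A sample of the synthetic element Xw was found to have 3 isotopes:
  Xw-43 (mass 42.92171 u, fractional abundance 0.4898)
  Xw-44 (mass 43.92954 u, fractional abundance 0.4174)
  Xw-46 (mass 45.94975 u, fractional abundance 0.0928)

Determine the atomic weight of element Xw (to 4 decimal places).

Ar = Σ fᵢ·mᵢ = 0.4898 × 42.92171 + 0.4174 × 43.92954 + 0.0928 × 45.94975
= 21.023054 + 18.336190 + 4.264137 = 43.623381 u

43.6234 u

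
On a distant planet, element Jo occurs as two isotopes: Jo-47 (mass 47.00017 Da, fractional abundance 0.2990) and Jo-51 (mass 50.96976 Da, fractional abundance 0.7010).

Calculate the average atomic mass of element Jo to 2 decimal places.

49.78 Da

The abundance-weighted mean is 0.2990 × 47.00017 + 0.7010 × 50.96976
= 14.053051 + 35.729802 = 49.782853 Da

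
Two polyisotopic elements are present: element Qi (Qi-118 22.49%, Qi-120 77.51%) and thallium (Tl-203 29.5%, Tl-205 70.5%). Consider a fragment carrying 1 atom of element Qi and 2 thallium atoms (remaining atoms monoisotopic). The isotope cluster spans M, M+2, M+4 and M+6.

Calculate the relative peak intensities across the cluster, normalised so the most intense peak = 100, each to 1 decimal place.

4.5 : 37.1 : 100.0 : 88.7

Element Qi pattern (n=1): 0.2249 : 0.7751
Thallium pattern (n=2): 0.087025 : 0.41595 : 0.497025
Convolve the two distributions (both contribute in 2-u steps):
  M: 0.2249×0.087025 = 0.019572
  M+2: 0.2249×0.41595 + 0.7751×0.087025 = 0.161000
  M+4: 0.2249×0.497025 + 0.7751×0.41595 = 0.434184
  M+6: 0.7751×0.497025 = 0.385244
Scale to base peak (0.434184) = 100: 4.5 : 37.1 : 100.0 : 88.7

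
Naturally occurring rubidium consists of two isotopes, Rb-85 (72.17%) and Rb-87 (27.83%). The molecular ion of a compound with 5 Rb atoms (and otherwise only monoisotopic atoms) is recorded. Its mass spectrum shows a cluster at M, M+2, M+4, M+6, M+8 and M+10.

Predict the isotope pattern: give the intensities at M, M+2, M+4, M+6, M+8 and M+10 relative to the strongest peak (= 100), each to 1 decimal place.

51.9 : 100.0 : 77.1 : 29.7 : 5.7 : 0.4

Each Rb atom is independently Rb-85 (p = 0.7217) or Rb-87 (q = 0.2783); the cluster is the binomial expansion (p + q)^5.
P(M) = 0.7217^5 = 0.195787
P(M+2) = 5 × 0.7217^4 × 0.2783^1 = 0.377494
P(M+4) = 10 × 0.7217^3 × 0.2783^2 = 0.291136
P(M+6) = 10 × 0.7217^2 × 0.2783^3 = 0.112267
P(M+8) = 5 × 0.7217^1 × 0.2783^4 = 0.021646
P(M+10) = 0.2783^5 = 0.001669
The M+2 peak is largest (0.377494); scaling to 100 gives 51.9 : 100.0 : 77.1 : 29.7 : 5.7 : 0.4.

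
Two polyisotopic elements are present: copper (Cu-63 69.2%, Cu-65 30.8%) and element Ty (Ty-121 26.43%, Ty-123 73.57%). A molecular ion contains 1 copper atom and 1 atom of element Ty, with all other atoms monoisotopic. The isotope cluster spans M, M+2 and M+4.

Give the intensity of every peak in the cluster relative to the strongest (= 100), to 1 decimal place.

Copper pattern (n=1): 0.6920 : 0.3080
Element Ty pattern (n=1): 0.2643 : 0.7357
Convolve the two distributions (both contribute in 2-u steps):
  M: 0.6920×0.2643 = 0.182896
  M+2: 0.6920×0.7357 + 0.3080×0.2643 = 0.590509
  M+4: 0.3080×0.7357 = 0.226596
Scale to base peak (0.590509) = 100: 31.0 : 100.0 : 38.4

31.0 : 100.0 : 38.4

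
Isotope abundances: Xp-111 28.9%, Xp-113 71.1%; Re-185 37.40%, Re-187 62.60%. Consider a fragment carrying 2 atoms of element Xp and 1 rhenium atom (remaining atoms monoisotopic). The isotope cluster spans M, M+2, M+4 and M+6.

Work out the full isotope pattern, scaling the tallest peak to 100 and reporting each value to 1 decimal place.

7.0 : 46.2 : 100.0 : 70.9

Element Xp pattern (n=2): 0.083521 : 0.410958 : 0.505521
Rhenium pattern (n=1): 0.3740 : 0.6260
Convolve the two distributions (both contribute in 2-u steps):
  M: 0.083521×0.3740 = 0.031237
  M+2: 0.083521×0.6260 + 0.410958×0.3740 = 0.205982
  M+4: 0.410958×0.6260 + 0.505521×0.3740 = 0.446325
  M+6: 0.505521×0.6260 = 0.316456
Scale to base peak (0.446325) = 100: 7.0 : 46.2 : 100.0 : 70.9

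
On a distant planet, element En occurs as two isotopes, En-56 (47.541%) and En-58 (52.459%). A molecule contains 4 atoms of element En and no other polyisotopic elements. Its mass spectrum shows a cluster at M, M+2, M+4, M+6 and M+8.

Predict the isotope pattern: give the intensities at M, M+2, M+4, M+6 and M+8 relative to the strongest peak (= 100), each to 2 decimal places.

Each En atom is independently En-56 (p = 0.47541) or En-58 (q = 0.52459); the cluster is the binomial expansion (p + q)^4.
P(M) = 0.47541^4 = 0.051083
P(M+2) = 4 × 0.47541^3 × 0.52459^1 = 0.225468
P(M+4) = 6 × 0.47541^2 × 0.52459^2 = 0.373188
P(M+6) = 4 × 0.47541^1 × 0.52459^3 = 0.274529
P(M+8) = 0.52459^4 = 0.075732
The M+4 peak is largest (0.373188); scaling to 100 gives 13.69 : 60.42 : 100.00 : 73.56 : 20.29.

13.69 : 60.42 : 100.00 : 73.56 : 20.29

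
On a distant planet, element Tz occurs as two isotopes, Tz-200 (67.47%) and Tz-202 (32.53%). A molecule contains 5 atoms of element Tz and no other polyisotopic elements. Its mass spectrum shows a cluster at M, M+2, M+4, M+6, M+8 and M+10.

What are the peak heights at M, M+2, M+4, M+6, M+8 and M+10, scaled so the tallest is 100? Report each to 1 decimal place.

The 5 Tz atoms are independent, so intensities follow the terms of (0.6747 + 0.3253)^5.
P(M) = 0.6747^5 = 0.139815
P(M+2) = 5 × 0.6747^4 × 0.3253^1 = 0.337052
P(M+4) = 10 × 0.6747^3 × 0.3253^2 = 0.325013
P(M+6) = 10 × 0.6747^2 × 0.3253^3 = 0.156702
P(M+8) = 5 × 0.6747^1 × 0.3253^4 = 0.037776
P(M+10) = 0.3253^5 = 0.003643
The M+2 peak is largest (0.337052); scaling to 100 gives 41.5 : 100.0 : 96.4 : 46.5 : 11.2 : 1.1.

41.5 : 100.0 : 96.4 : 46.5 : 11.2 : 1.1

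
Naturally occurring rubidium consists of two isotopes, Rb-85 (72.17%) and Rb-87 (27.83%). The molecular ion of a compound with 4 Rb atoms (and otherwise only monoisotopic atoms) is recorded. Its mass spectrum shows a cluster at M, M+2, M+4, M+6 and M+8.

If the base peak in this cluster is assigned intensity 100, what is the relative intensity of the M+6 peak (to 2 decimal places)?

14.87

Binomial terms of (0.7217 + 0.2783)^4: M 0.2713, M+2 0.4184, M+4 0.2420, M+6 0.0622, M+8 0.0060 → M+2 is the base peak.
P(M+2) = C(4,1) × 0.7217^3 × 0.2783^1 = 4 × 0.37589809 × 0.2783 = 0.418450 (base)
P(M+6) = C(4,3) × 0.7217^1 × 0.2783^3 = 4 × 0.7217 × 0.02155458 = 0.062224
Relative intensity = 0.062224 / 0.418450 × 100 = 14.87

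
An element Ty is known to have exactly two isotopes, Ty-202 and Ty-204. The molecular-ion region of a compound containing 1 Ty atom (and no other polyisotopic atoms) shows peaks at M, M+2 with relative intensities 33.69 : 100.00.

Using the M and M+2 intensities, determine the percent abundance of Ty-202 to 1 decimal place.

25.2%

Write p for the Ty-202 fraction. I(M+2)/I(M) = [C(1,1)·p^0·(1−p)] / p^1 = 1·(1−p)/p = 100.00/33.69 = 2.9682
(1−p)/p = 2.9682/1 = 2.9682  ⇒  p = 1/(1 + 2.9682) = 0.2520
Ty-202: 25.2%, Ty-204: 74.8%.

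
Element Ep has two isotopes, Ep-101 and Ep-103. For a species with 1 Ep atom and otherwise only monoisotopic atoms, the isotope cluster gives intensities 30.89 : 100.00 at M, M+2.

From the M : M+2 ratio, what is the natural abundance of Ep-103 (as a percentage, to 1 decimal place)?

76.4%

Write p for the Ep-101 fraction. I(M+2)/I(M) = [C(1,1)·p^0·(1−p)] / p^1 = 1·(1−p)/p = 100.00/30.89 = 3.2373
(1−p)/p = 3.2373/1 = 3.2373  ⇒  p = 1/(1 + 3.2373) = 0.2360
Ep-101: 23.6%, Ep-103: 76.4%.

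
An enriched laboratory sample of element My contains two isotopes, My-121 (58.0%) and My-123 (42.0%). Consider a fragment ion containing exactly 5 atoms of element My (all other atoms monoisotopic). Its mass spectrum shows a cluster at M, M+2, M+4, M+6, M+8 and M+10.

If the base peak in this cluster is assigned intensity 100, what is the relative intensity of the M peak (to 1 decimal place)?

Term probabilities: M 0.0656, M+2 0.2376, M+4 0.3442, M+6 0.2492, M+8 0.0902, M+10 0.0131. Base peak = M+4.
P(M+4) = C(5,2) × 0.580^3 × 0.420^2 = 10 × 0.195112 × 0.1764 = 0.344178 (base)
P(M) = C(5,0) × 0.580^5 × 0.420^0 = 1 × 0.06563568 × 1.0000 = 0.065636
Relative intensity = 0.065636 / 0.344178 × 100 = 19.1

19.1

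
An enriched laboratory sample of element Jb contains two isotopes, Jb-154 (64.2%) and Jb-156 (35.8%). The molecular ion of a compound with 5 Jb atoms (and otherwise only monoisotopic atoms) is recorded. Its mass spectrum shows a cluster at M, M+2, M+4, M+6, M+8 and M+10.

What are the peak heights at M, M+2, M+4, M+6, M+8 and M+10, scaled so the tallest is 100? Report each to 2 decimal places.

Expanding (0.642 + 0.358)^5:
P(M) = 0.642^5 = 0.109062
P(M+2) = 5 × 0.642^4 × 0.358^1 = 0.304084
P(M+4) = 10 × 0.642^3 × 0.358^2 = 0.339134
P(M+6) = 10 × 0.642^2 × 0.358^3 = 0.189112
P(M+8) = 5 × 0.642^1 × 0.358^4 = 0.052727
P(M+10) = 0.358^5 = 0.005881
The M+4 peak is largest (0.339134); scaling to 100 gives 32.16 : 89.66 : 100.00 : 55.76 : 15.55 : 1.73.

32.16 : 89.66 : 100.00 : 55.76 : 15.55 : 1.73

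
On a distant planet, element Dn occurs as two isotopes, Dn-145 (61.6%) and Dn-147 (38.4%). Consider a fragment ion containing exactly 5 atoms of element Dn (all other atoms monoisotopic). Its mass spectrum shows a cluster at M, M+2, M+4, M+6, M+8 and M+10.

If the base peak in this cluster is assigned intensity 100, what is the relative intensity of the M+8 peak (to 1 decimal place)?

19.4

(0.616 + 0.384)^5 gives M 0.0887, M+2 0.2765, M+4 0.3447, M+6 0.2149, M+8 0.0670, M+10 0.0083; the largest is M+4.
P(M+4) = C(5,2) × 0.616^3 × 0.384^2 = 10 × 0.2337449 × 0.147456 = 0.344671 (base)
P(M+8) = C(5,4) × 0.616^1 × 0.384^4 = 5 × 0.6160 × 0.02174327 = 0.066969
Relative intensity = 0.066969 / 0.344671 × 100 = 19.4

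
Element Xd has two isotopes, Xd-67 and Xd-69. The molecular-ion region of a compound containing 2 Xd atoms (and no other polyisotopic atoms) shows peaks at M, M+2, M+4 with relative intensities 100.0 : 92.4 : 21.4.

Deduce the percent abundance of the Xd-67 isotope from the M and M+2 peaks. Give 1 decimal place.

Write p for the Xd-67 fraction. I(M+2)/I(M) = [C(2,1)·p^1·(1−p)] / p^2 = 2·(1−p)/p = 92.4/100.0 = 0.9240
(1−p)/p = 0.9240/2 = 0.4620  ⇒  p = 1/(1 + 0.4620) = 0.6840
Xd-67: 68.4%, Xd-69: 31.6%.

68.4%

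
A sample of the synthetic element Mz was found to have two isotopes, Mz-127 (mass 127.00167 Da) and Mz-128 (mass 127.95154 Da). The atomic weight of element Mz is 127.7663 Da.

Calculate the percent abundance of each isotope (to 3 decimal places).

Mz-127: 19.502%, Mz-128: 80.498%

With x = fraction of Mz-127 (so Mz-128 is 1 − x):
127.00167·x + 127.95154·(1 − x) = 127.7663
(127.00167 − 127.95154)·x = 127.7663 − 127.95154
x = -0.18524 / -0.94987 = 0.19502 → 19.502% Mz-127, 80.498% Mz-128.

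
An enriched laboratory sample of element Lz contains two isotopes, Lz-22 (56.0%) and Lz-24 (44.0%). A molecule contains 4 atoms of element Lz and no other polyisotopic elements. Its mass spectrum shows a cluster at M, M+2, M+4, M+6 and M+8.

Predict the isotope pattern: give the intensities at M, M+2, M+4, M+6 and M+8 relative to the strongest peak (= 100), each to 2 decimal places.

27.00 : 84.85 : 100.00 : 52.38 : 10.29

Expanding (0.560 + 0.440)^4:
P(M) = 0.560^4 = 0.098345
P(M+2) = 4 × 0.560^3 × 0.440^1 = 0.309084
P(M+4) = 6 × 0.560^2 × 0.440^2 = 0.364278
P(M+6) = 4 × 0.560^1 × 0.440^3 = 0.190812
P(M+8) = 0.440^4 = 0.037481
The M+4 peak is largest (0.364278); scaling to 100 gives 27.00 : 84.85 : 100.00 : 52.38 : 10.29.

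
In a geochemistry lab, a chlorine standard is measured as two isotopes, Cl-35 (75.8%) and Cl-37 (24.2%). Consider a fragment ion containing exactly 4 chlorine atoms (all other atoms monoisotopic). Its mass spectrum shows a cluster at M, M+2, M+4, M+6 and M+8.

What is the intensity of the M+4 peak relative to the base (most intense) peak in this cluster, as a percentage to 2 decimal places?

47.89%

Binomial terms of (0.758 + 0.242)^4: M 0.3301, M+2 0.4216, M+4 0.2019, M+6 0.0430, M+8 0.0034 → M+2 is the base peak.
P(M+2) = C(4,1) × 0.758^3 × 0.242^1 = 4 × 0.43551951 × 0.2420 = 0.421583 (base)
P(M+4) = C(4,2) × 0.758^2 × 0.242^2 = 6 × 0.574564 × 0.058564 = 0.201893
Relative intensity = 0.201893 / 0.421583 × 100 = 47.89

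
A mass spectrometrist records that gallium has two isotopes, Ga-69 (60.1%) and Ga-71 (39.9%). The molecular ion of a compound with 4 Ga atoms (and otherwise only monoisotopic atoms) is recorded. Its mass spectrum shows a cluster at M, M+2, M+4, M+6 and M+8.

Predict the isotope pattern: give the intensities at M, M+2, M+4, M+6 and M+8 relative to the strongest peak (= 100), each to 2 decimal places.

37.66 : 100.00 : 99.58 : 44.08 : 7.32

Each Ga atom is independently Ga-69 (p = 0.601) or Ga-71 (q = 0.399); the cluster is the binomial expansion (p + q)^4.
P(M) = 0.601^4 = 0.130466
P(M+2) = 4 × 0.601^3 × 0.399^1 = 0.346463
P(M+4) = 6 × 0.601^2 × 0.399^2 = 0.345021
P(M+6) = 4 × 0.601^1 × 0.399^3 = 0.152705
P(M+8) = 0.399^4 = 0.025345
The M+2 peak is largest (0.346463); scaling to 100 gives 37.66 : 100.00 : 99.58 : 44.08 : 7.32.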